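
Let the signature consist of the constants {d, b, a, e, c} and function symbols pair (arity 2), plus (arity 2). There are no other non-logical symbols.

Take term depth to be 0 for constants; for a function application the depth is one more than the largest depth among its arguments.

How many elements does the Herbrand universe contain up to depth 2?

6055

Write N_k for the number of ground terms of depth ≤ k. A term of depth ≤ k is either a constant or a function symbol applied to arguments of depth ≤ k−1, so N_k = 5 + N_{k-1}^2 + N_{k-1}^2.
N_0 = 5
N_1 = 5 + 5^2 + 5^2 = 55
N_2 = 5 + 55^2 + 55^2 = 6055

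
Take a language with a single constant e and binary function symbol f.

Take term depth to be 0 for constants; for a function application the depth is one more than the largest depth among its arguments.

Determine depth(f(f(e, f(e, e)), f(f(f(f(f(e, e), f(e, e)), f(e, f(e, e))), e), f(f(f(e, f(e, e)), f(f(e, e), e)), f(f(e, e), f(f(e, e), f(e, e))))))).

6

depth(f(e, e)) = 1 + max(0, 0) = 1
depth(f(e, f(e, e))) = 1 + max(0, 1) = 2
depth(f(f(e, e), f(e, e))) = 1 + max(1, 1) = 2
depth(f(f(f(e, e), f(e, e)), f(e, f(e, e)))) = 1 + max(2, 2) = 3
depth(f(f(f(f(e, e), f(e, e)), f(e, f(e, e))), e)) = 1 + max(3, 0) = 4
depth(f(f(e, e), e)) = 1 + max(1, 0) = 2
depth(f(f(e, f(e, e)), f(f(e, e), e))) = 1 + max(2, 2) = 3
depth(f(f(e, e), f(f(e, e), f(e, e)))) = 1 + max(1, 2) = 3
depth(f(f(f(e, f(e, e)), f(f(e, e), e)), f(f(e, e), f(f(e, e), f(e, e))))) = 1 + max(3, 3) = 4
depth(f(f(f(f(f(e, e), f(e, e)), f(e, f(e, e))), e), f(f(f(e, f(e, e)), f(f(e, e), e)), f(f(e, e), f(f(e, e), f(e, e)))))) = 1 + max(4, 4) = 5
depth(f(f(e, f(e, e)), f(f(f(f(f(e, e), f(e, e)), f(e, f(e, e))), e), f(f(f(e, f(e, e)), f(f(e, e), e)), f(f(e, e), f(f(e, e), f(e, e))))))) = 1 + max(2, 5) = 6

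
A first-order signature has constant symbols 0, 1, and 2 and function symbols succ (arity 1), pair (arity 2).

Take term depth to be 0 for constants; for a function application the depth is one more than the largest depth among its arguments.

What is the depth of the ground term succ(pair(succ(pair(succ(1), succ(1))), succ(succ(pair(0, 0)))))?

5

depth(succ(1)) = 1 + depth(1) = 1 + 0 = 1
depth(pair(succ(1), succ(1))) = 1 + max(1, 1) = 2
depth(succ(pair(succ(1), succ(1)))) = 1 + depth(pair(succ(1), succ(1))) = 1 + 2 = 3
depth(pair(0, 0)) = 1 + max(0, 0) = 1
depth(succ(pair(0, 0))) = 1 + depth(pair(0, 0)) = 1 + 1 = 2
depth(succ(succ(pair(0, 0)))) = 1 + depth(succ(pair(0, 0))) = 1 + 2 = 3
depth(pair(succ(pair(succ(1), succ(1))), succ(succ(pair(0, 0))))) = 1 + max(3, 3) = 4
depth(succ(pair(succ(pair(succ(1), succ(1))), succ(succ(pair(0, 0)))))) = 1 + depth(pair(succ(pair(succ(1), succ(1))), succ(succ(pair(0, 0))))) = 1 + 4 = 5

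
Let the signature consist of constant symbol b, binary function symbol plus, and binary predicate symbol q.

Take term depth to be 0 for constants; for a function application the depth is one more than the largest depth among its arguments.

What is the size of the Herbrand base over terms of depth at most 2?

25

First count ground terms of depth ≤ 2.
Write N_k for the number of ground terms of depth ≤ k. A term of depth ≤ k is either a constant or a function symbol applied to arguments of depth ≤ k−1, so N_k = 1 + N_{k-1}^2.
N_0 = 1
N_1 = 1 + 1^2 = 2
N_2 = 1 + 2^2 = 5
Explicitly: b, plus(b, b), plus(b, plus(b, b)), plus(plus(b, b), b), plus(plus(b, b), plus(b, b)).
So |H| = 5.
A ground atom is a predicate applied to a tuple of terms from H, so the count is the sum over predicates of |H|^arity:
  q: 5^2 = 25
Total ground atoms: 25.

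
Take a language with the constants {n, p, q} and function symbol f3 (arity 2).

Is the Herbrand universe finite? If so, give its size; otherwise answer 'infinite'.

infinite

The signature has at least one function symbol (f3, arity 2) and at least one constant (n).
Iterating f3 gives infinitely many distinct ground terms: n, f3(n, n), f3(f3(n, n), f3(n, n)), ...
So the Herbrand universe is infinite.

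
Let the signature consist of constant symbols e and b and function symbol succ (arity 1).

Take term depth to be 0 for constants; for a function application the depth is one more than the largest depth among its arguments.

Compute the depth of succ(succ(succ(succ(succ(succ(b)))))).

6

depth(succ(b)) = 1 + depth(b) = 1 + 0 = 1
depth(succ(succ(b))) = 1 + depth(succ(b)) = 1 + 1 = 2
depth(succ(succ(succ(b)))) = 1 + depth(succ(succ(b))) = 1 + 2 = 3
depth(succ(succ(succ(succ(b))))) = 1 + depth(succ(succ(succ(b)))) = 1 + 3 = 4
depth(succ(succ(succ(succ(succ(b)))))) = 1 + depth(succ(succ(succ(succ(b))))) = 1 + 4 = 5
depth(succ(succ(succ(succ(succ(succ(b))))))) = 1 + depth(succ(succ(succ(succ(succ(b)))))) = 1 + 5 = 6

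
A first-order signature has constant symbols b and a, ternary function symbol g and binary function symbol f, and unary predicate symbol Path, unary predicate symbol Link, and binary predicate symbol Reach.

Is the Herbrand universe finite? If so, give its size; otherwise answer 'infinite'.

The signature has at least one function symbol (g, arity 3) and at least one constant (b).
Iterating g gives infinitely many distinct ground terms: b, g(b, b, b), g(g(b, b, b), g(b, b, b), g(b, b, b)), ...
So the Herbrand universe is infinite.

infinite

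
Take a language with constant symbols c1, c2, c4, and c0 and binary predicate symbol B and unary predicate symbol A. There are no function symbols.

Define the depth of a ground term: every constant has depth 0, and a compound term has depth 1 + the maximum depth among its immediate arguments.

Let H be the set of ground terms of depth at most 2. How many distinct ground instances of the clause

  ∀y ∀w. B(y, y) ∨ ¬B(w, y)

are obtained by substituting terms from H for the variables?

16

Ground terms of depth ≤ 2:
  With no function symbols every ground term is a constant, so there are exactly 4 ground terms at every depth bound.
  N_0 = 4
  N_1 = 4
  N_2 = 4
  Explicitly: c1, c2, c4, c0.
So there are 4 ground terms available for substitution.
Each of y, w ranges independently over the available ground terms, and distinct assignments produce distinct instances.
Number of ground instances = 4^2 = 16.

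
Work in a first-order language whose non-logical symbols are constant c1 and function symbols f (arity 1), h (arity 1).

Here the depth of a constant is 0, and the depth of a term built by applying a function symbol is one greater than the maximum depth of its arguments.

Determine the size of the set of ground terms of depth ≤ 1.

3

If N_k denotes the number of depth-≤k ground terms, the 1 constant gives N_0 = 1, and each function symbol of arity r contributes N_{k-1}^r new terms at level k: N_k = 1 + N_{k-1} + N_{k-1}.
N_0 = 1
N_1 = 1 + 1 + 1 = 3
Explicitly: c1, f(c1), h(c1).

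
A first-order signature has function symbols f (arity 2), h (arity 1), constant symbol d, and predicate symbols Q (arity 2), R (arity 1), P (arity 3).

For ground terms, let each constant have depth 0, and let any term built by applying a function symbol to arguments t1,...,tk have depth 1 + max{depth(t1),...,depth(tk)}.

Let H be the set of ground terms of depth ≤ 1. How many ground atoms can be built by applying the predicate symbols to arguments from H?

First count ground terms of depth ≤ 1.
Let N_k count ground terms of depth at most k. Each non-constant term of depth ≤ k is some function symbol applied to depth-≤(k−1) arguments, giving N_k = 1 + N_{k-1}^2 + N_{k-1}.
N_0 = 1
N_1 = 1 + 1^2 + 1 = 3
Explicitly: d, f(d, d), h(d).
So |H| = 3.
A ground atom is a predicate applied to a tuple of terms from H, so the count is the sum over predicates of |H|^arity:
  Q: 3^2 = 9;  R: 3;  P: 3^3 = 27
Total ground atoms: 9 + 3 + 27 = 39.

39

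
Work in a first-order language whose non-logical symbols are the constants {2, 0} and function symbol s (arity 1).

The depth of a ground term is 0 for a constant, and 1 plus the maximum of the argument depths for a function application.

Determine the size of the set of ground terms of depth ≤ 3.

Let N_k = |{terms of depth ≤ k}|. Then N_0 = 2 and N_k = 2 + N_{k-1} for k ≥ 1 (one summand per function symbol, arity giving the exponent).
N_0 = 2
N_1 = 2 + 2 = 4
N_2 = 2 + 4 = 6
N_3 = 2 + 6 = 8

8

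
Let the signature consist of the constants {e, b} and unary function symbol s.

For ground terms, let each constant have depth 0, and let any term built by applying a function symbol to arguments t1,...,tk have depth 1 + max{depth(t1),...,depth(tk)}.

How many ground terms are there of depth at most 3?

Write N_k for the number of ground terms of depth ≤ k. A term of depth ≤ k is either a constant or a function symbol applied to arguments of depth ≤ k−1, so N_k = 2 + N_{k-1}.
N_0 = 2
N_1 = 2 + 2 = 4
N_2 = 2 + 4 = 6
N_3 = 2 + 6 = 8
Explicitly: e, b, s(e), s(b), s(s(e)), s(s(b)), s(s(s(e))), s(s(s(b))).

8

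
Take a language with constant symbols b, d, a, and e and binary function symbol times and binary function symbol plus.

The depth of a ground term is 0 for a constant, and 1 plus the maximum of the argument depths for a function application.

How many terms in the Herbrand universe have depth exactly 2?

2560

Write N_k for the number of ground terms of depth ≤ k. A term of depth ≤ k is either a constant or a function symbol applied to arguments of depth ≤ k−1, so N_k = 4 + N_{k-1}^2 + N_{k-1}^2.
N_0 = 4
N_1 = 4 + 4^2 + 4^2 = 36
N_2 = 4 + 36^2 + 36^2 = 2596
Terms of depth exactly 2: N_2 − N_1 = 2596 − 36 = 2560.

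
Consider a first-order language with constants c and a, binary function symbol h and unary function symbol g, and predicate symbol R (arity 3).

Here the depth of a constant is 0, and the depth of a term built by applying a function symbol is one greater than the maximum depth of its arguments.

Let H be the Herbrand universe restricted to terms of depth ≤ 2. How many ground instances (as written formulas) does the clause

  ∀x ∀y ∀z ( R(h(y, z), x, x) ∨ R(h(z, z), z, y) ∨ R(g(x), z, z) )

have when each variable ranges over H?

Ground terms of depth ≤ 2:
  If N_k denotes the number of depth-≤k ground terms, the 2 constants give N_0 = 2, and each function symbol of arity r contributes N_{k-1}^r new terms at level k: N_k = 2 + N_{k-1}^2 + N_{k-1}.
  N_0 = 2
  N_1 = 2 + 2^2 + 2 = 8
  N_2 = 2 + 8^2 + 8 = 74
So there are 74 ground terms available for substitution.
The body mentions every one of the 3 quantified variables; since ground terms form a free algebra, no two substitutions collapse to the same formula.
Number of ground instances = 74^3 = 405224.

405224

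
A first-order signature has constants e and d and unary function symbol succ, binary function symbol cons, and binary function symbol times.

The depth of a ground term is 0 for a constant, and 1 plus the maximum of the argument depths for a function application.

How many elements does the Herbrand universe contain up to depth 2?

Count level by level. With function symbols succ/1, cons/2, times/2, the terms of depth ≤ k are the 2 constants together with each function applied to depth-≤(k−1) tuples, so N_k = 2 + N_{k-1} + N_{k-1}^2 + N_{k-1}^2.
N_0 = 2
N_1 = 2 + 2 + 2^2 + 2^2 = 12
N_2 = 2 + 12 + 12^2 + 12^2 = 302

302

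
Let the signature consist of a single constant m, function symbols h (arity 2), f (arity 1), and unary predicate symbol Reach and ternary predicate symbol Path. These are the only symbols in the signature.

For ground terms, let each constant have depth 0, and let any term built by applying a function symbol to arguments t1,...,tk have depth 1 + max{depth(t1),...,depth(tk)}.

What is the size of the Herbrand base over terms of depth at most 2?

First count ground terms of depth ≤ 2.
Let N_k count ground terms of depth at most k. Each non-constant term of depth ≤ k is some function symbol applied to depth-≤(k−1) arguments, giving N_k = 1 + N_{k-1}^2 + N_{k-1}.
N_0 = 1
N_1 = 1 + 1^2 + 1 = 3
N_2 = 1 + 3^2 + 3 = 13
So |H| = 13.
Each predicate of arity r yields |H|^r ground atoms (one per choice of an r-tuple from H):
  Reach: 13;  Path: 13^3 = 2197
Total ground atoms: 13 + 2197 = 2210.

2210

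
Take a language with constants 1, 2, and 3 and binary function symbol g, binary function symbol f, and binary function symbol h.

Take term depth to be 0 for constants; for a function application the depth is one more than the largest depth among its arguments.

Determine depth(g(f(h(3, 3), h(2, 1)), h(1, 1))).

3

depth(h(3, 3)) = 1 + max(0, 0) = 1
depth(h(2, 1)) = 1 + max(0, 0) = 1
depth(f(h(3, 3), h(2, 1))) = 1 + max(1, 1) = 2
depth(h(1, 1)) = 1 + max(0, 0) = 1
depth(g(f(h(3, 3), h(2, 1)), h(1, 1))) = 1 + max(2, 1) = 3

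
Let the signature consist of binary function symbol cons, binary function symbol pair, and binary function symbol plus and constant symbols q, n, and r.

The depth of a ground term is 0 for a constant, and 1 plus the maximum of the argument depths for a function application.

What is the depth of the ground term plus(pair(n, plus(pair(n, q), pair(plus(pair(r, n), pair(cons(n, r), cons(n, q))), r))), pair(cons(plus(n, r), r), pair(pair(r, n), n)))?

7

depth(pair(n, q)) = 1 + max(0, 0) = 1
depth(pair(r, n)) = 1 + max(0, 0) = 1
depth(cons(n, r)) = 1 + max(0, 0) = 1
depth(cons(n, q)) = 1 + max(0, 0) = 1
depth(pair(cons(n, r), cons(n, q))) = 1 + max(1, 1) = 2
depth(plus(pair(r, n), pair(cons(n, r), cons(n, q)))) = 1 + max(1, 2) = 3
depth(pair(plus(pair(r, n), pair(cons(n, r), cons(n, q))), r)) = 1 + max(3, 0) = 4
depth(plus(pair(n, q), pair(plus(pair(r, n), pair(cons(n, r), cons(n, q))), r))) = 1 + max(1, 4) = 5
depth(pair(n, plus(pair(n, q), pair(plus(pair(r, n), pair(cons(n, r), cons(n, q))), r)))) = 1 + max(0, 5) = 6
depth(plus(n, r)) = 1 + max(0, 0) = 1
depth(cons(plus(n, r), r)) = 1 + max(1, 0) = 2
depth(pair(pair(r, n), n)) = 1 + max(1, 0) = 2
depth(pair(cons(plus(n, r), r), pair(pair(r, n), n))) = 1 + max(2, 2) = 3
depth(plus(pair(n, plus(pair(n, q), pair(plus(pair(r, n), pair(cons(n, r), cons(n, q))), r))), pair(cons(plus(n, r), r), pair(pair(r, n), n)))) = 1 + max(6, 3) = 7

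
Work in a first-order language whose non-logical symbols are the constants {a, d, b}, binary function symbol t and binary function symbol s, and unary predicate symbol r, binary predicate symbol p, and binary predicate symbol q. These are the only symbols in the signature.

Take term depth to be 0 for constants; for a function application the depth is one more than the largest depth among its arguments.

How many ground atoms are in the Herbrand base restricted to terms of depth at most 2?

First count ground terms of depth ≤ 2.
Write N_k for the number of ground terms of depth ≤ k. A term of depth ≤ k is either a constant or a function symbol applied to arguments of depth ≤ k−1, so N_k = 3 + N_{k-1}^2 + N_{k-1}^2.
N_0 = 3
N_1 = 3 + 3^2 + 3^2 = 21
N_2 = 3 + 21^2 + 21^2 = 885
So |H| = 885.
For each predicate symbol, the number of ground atoms is |H| raised to its arity; summing:
  r: 885;  p: 885^2 = 783225;  q: 885^2 = 783225
Total ground atoms: 885 + 783225 + 783225 = 1567335.

1567335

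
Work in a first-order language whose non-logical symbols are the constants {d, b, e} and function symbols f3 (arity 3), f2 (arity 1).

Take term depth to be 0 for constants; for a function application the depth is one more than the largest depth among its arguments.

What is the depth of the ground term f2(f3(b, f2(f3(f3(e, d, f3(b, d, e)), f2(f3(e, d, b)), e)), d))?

depth(f3(b, d, e)) = 1 + max(0, 0, 0) = 1
depth(f3(e, d, f3(b, d, e))) = 1 + max(0, 0, 1) = 2
depth(f3(e, d, b)) = 1 + max(0, 0, 0) = 1
depth(f2(f3(e, d, b))) = 1 + depth(f3(e, d, b)) = 1 + 1 = 2
depth(f3(f3(e, d, f3(b, d, e)), f2(f3(e, d, b)), e)) = 1 + max(2, 2, 0) = 3
depth(f2(f3(f3(e, d, f3(b, d, e)), f2(f3(e, d, b)), e))) = 1 + depth(f3(f3(e, d, f3(b, d, e)), f2(f3(e, d, b)), e)) = 1 + 3 = 4
depth(f3(b, f2(f3(f3(e, d, f3(b, d, e)), f2(f3(e, d, b)), e)), d)) = 1 + max(0, 4, 0) = 5
depth(f2(f3(b, f2(f3(f3(e, d, f3(b, d, e)), f2(f3(e, d, b)), e)), d))) = 1 + depth(f3(b, f2(f3(f3(e, d, f3(b, d, e)), f2(f3(e, d, b)), e)), d)) = 1 + 5 = 6

6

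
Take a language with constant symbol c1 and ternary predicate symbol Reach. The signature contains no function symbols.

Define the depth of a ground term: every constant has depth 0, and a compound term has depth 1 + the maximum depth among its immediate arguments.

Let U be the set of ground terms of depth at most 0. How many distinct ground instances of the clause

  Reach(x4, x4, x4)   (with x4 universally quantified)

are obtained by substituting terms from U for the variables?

1

Ground terms of depth ≤ 0:
  With no function symbols every ground term is a constant, so there is exactly 1 ground term at every depth bound.
  N_0 = 1
So there is exactly 1 ground term available for substitution.
The variable x4 ranges independently over the available ground terms, and distinct assignments produce distinct instances.
Number of ground instances = 1.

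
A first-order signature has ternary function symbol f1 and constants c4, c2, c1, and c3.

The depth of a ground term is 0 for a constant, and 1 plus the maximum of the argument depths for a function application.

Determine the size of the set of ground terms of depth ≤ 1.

68

Count level by level. With function symbols f1/3, the terms of depth ≤ k are the 4 constants together with each function applied to depth-≤(k−1) tuples, so N_k = 4 + N_{k-1}^3.
N_0 = 4
N_1 = 4 + 4^3 = 68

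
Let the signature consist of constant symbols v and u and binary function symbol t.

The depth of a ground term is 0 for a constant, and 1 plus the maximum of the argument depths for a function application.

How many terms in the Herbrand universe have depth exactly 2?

If N_k denotes the number of depth-≤k ground terms, the 2 constants give N_0 = 2, and each function symbol of arity r contributes N_{k-1}^r new terms at level k: N_k = 2 + N_{k-1}^2.
N_0 = 2
N_1 = 2 + 2^2 = 6
N_2 = 2 + 6^2 = 38
Terms of depth exactly 2: N_2 − N_1 = 38 − 6 = 32.

32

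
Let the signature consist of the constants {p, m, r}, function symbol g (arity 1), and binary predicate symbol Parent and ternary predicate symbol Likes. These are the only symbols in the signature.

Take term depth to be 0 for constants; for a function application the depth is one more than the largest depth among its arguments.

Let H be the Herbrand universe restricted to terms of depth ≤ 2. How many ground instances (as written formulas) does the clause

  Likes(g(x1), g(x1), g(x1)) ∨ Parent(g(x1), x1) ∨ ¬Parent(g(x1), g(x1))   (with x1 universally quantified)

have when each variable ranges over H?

Ground terms of depth ≤ 2:
  Count level by level. With function symbols g/1, the terms of depth ≤ k are the 3 constants together with each function applied to depth-≤(k−1) tuples, so N_k = 3 + N_{k-1}.
  N_0 = 3
  N_1 = 3 + 3 = 6
  N_2 = 3 + 6 = 9
So there are 9 ground terms available for substitution.
There is 1 variable to instantiate (x1),  occurring in at least one literal, so different choices give different ground instances.
Number of ground instances = 9.

9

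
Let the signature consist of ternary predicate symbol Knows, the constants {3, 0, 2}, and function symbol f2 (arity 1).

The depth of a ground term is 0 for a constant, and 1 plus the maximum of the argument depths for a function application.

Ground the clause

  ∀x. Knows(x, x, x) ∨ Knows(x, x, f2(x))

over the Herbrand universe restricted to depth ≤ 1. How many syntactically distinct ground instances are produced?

6

Ground terms of depth ≤ 1:
  Write N_k for the number of ground terms of depth ≤ k. A term of depth ≤ k is either a constant or a function symbol applied to arguments of depth ≤ k−1, so N_k = 3 + N_{k-1}.
  N_0 = 3
  N_1 = 3 + 3 = 6
  Explicitly: 3, 0, 2, f2(3), f2(0), f2(2).
So there are 6 ground terms available for substitution.
The clause has 1 distinct variable (x), which appears in the body. In the free term algebra distinct substitutions yield syntactically distinct ground instances.
Number of ground instances = 6.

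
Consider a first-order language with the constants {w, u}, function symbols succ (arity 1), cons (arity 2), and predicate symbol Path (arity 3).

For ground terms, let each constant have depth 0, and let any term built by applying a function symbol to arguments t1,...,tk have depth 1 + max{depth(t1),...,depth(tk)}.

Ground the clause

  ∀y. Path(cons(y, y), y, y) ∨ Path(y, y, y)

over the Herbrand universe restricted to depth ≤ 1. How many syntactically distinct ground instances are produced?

8

Ground terms of depth ≤ 1:
  Let N_k count ground terms of depth at most k. Each non-constant term of depth ≤ k is some function symbol applied to depth-≤(k−1) arguments, giving N_k = 2 + N_{k-1} + N_{k-1}^2.
  N_0 = 2
  N_1 = 2 + 2 + 2^2 = 8
  Explicitly: w, u, succ(w), succ(u), cons(w, w), cons(w, u), cons(u, w), cons(u, u).
So there are 8 ground terms available for substitution.
The clause has 1 distinct variable (y), which appears in the body. In the free term algebra distinct substitutions yield syntactically distinct ground instances.
Number of ground instances = 8.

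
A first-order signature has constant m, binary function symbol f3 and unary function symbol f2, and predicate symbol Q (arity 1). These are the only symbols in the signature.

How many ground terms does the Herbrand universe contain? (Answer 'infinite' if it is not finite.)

The signature has at least one function symbol (f3, arity 2) and at least one constant (m).
Iterating f3 gives infinitely many distinct ground terms: m, f3(m, m), f3(f3(m, m), f3(m, m)), ...
So the Herbrand universe is infinite.

infinite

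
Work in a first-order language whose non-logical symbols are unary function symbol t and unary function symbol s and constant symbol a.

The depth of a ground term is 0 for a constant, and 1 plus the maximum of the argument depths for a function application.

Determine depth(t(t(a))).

depth(t(a)) = 1 + depth(a) = 1 + 0 = 1
depth(t(t(a))) = 1 + depth(t(a)) = 1 + 1 = 2

2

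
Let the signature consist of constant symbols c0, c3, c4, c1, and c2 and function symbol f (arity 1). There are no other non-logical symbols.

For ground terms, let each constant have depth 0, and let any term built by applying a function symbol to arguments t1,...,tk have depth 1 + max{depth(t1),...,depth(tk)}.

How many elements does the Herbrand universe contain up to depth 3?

Count level by level. With function symbols f/1, the terms of depth ≤ k are the 5 constants together with each function applied to depth-≤(k−1) tuples, so N_k = 5 + N_{k-1}.
N_0 = 5
N_1 = 5 + 5 = 10
N_2 = 5 + 10 = 15
N_3 = 5 + 15 = 20

20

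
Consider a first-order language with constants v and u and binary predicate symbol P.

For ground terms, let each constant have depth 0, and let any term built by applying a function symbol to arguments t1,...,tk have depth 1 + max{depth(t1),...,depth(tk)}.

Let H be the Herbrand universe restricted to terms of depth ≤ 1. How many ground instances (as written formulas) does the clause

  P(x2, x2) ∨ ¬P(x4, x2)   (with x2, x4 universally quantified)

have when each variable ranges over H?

4

Ground terms of depth ≤ 1:
  With no function symbols every ground term is a constant, so there are exactly 2 ground terms at every depth bound.
  N_0 = 2
  N_1 = 2
  Explicitly: v, u.
So there are 2 ground terms available for substitution.
The clause has 2 distinct variables (x2, x4), each appearing in the body. In the free term algebra distinct substitutions yield syntactically distinct ground instances.
Number of ground instances = 2^2 = 4.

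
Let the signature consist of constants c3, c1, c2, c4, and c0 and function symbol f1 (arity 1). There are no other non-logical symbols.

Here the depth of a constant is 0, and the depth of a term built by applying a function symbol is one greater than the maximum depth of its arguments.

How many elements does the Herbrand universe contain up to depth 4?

25

Count level by level. With function symbols f1/1, the terms of depth ≤ k are the 5 constants together with each function applied to depth-≤(k−1) tuples, so N_k = 5 + N_{k-1}.
N_0 = 5
N_1 = 5 + 5 = 10
N_2 = 5 + 10 = 15
N_3 = 5 + 15 = 20
N_4 = 5 + 20 = 25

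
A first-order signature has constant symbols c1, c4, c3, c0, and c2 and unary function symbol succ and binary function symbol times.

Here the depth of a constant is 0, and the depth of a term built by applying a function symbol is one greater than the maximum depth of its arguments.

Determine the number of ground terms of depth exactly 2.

1230

Let N_k = |{terms of depth ≤ k}|. Then N_0 = 5 and N_k = 5 + N_{k-1} + N_{k-1}^2 for k ≥ 1 (one summand per function symbol, arity giving the exponent).
N_0 = 5
N_1 = 5 + 5 + 5^2 = 35
N_2 = 5 + 35 + 35^2 = 1265
Terms of depth exactly 2: N_2 − N_1 = 1265 − 35 = 1230.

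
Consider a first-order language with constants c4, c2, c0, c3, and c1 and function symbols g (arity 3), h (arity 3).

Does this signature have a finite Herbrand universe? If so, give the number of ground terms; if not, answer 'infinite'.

infinite

The signature has at least one function symbol (g, arity 3) and at least one constant (c4).
Iterating g gives infinitely many distinct ground terms: c4, g(c4, c4, c4), g(g(c4, c4, c4), g(c4, c4, c4), g(c4, c4, c4)), ...
So the Herbrand universe is infinite.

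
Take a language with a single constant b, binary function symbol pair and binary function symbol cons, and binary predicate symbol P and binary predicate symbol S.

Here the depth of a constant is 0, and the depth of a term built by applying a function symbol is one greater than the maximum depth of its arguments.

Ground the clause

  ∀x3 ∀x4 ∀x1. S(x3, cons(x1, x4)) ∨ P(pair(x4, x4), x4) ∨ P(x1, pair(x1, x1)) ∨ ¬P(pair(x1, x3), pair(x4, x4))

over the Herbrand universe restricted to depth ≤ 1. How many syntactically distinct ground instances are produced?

Ground terms of depth ≤ 1:
  If N_k denotes the number of depth-≤k ground terms, the 1 constant gives N_0 = 1, and each function symbol of arity r contributes N_{k-1}^r new terms at level k: N_k = 1 + N_{k-1}^2 + N_{k-1}^2.
  N_0 = 1
  N_1 = 1 + 1^2 + 1^2 = 3
So there are 3 ground terms available for substitution.
The body mentions every one of the 3 quantified variables; since ground terms form a free algebra, no two substitutions collapse to the same formula.
Number of ground instances = 3^3 = 27.

27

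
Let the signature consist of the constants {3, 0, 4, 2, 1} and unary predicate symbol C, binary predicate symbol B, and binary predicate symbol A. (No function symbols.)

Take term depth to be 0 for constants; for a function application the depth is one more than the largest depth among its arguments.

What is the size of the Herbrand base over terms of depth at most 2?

55

First count ground terms of depth ≤ 2.
With no function symbols every ground term is a constant, so there are exactly 5 ground terms at every depth bound.
N_0 = 5
N_1 = 5
N_2 = 5
Explicitly: 3, 0, 4, 2, 1.
So |H| = 5.
Ground atoms are formed by filling each argument slot of a predicate with a term from H, so an r-ary predicate gives |H|^r atoms:
  C: 5;  B: 5^2 = 25;  A: 5^2 = 25
Total ground atoms: 5 + 25 + 25 = 55.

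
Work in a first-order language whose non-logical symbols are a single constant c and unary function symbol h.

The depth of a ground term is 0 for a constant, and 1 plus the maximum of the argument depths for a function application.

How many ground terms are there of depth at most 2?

Count level by level. With function symbols h/1, the terms of depth ≤ k are the 1 constant together with each function applied to depth-≤(k−1) tuples, so N_k = 1 + N_{k-1}.
N_0 = 1
N_1 = 1 + 1 = 2
N_2 = 1 + 2 = 3

3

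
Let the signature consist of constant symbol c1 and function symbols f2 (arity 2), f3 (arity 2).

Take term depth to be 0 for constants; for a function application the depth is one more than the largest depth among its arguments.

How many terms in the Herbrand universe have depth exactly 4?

Count level by level. With function symbols f2/2, f3/2, the terms of depth ≤ k are the 1 constant together with each function applied to depth-≤(k−1) tuples, so N_k = 1 + N_{k-1}^2 + N_{k-1}^2.
N_0 = 1
N_1 = 1 + 1^2 + 1^2 = 3
N_2 = 1 + 3^2 + 3^2 = 19
N_3 = 1 + 19^2 + 19^2 = 723
N_4 = 1 + 723^2 + 723^2 = 1045459
Terms of depth exactly 4: N_4 − N_3 = 1045459 − 723 = 1044736.

1044736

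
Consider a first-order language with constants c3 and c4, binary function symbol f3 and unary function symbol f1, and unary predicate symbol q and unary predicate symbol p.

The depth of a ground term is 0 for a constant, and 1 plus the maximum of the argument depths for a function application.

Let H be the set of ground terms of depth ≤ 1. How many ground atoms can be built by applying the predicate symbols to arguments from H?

First count ground terms of depth ≤ 1.
Let N_k count ground terms of depth at most k. Each non-constant term of depth ≤ k is some function symbol applied to depth-≤(k−1) arguments, giving N_k = 2 + N_{k-1}^2 + N_{k-1}.
N_0 = 2
N_1 = 2 + 2^2 + 2 = 8
So |H| = 8.
A ground atom is a predicate applied to a tuple of terms from H, so the count is the sum over predicates of |H|^arity:
  q: 8;  p: 8
Total ground atoms: 8 + 8 = 16.

16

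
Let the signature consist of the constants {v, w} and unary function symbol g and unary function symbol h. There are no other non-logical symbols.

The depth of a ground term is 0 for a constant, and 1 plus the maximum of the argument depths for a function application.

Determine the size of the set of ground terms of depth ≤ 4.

62

Write N_k for the number of ground terms of depth ≤ k. A term of depth ≤ k is either a constant or a function symbol applied to arguments of depth ≤ k−1, so N_k = 2 + N_{k-1} + N_{k-1}.
N_0 = 2
N_1 = 2 + 2 + 2 = 6
N_2 = 2 + 6 + 6 = 14
N_3 = 2 + 14 + 14 = 30
N_4 = 2 + 30 + 30 = 62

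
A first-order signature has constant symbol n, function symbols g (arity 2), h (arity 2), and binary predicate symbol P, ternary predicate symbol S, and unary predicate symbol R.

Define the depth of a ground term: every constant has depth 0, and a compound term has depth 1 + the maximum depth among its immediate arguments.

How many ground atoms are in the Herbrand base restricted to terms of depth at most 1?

First count ground terms of depth ≤ 1.
Write N_k for the number of ground terms of depth ≤ k. A term of depth ≤ k is either a constant or a function symbol applied to arguments of depth ≤ k−1, so N_k = 1 + N_{k-1}^2 + N_{k-1}^2.
N_0 = 1
N_1 = 1 + 1^2 + 1^2 = 3
Explicitly: n, g(n, n), h(n, n).
So |H| = 3.
Each predicate of arity r yields |H|^r ground atoms (one per choice of an r-tuple from H):
  P: 3^2 = 9;  S: 3^3 = 27;  R: 3
Total ground atoms: 9 + 27 + 3 = 39.

39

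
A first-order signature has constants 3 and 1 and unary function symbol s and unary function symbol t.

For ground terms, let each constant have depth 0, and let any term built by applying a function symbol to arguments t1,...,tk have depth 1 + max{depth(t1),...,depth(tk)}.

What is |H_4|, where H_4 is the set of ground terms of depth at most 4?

62

Count level by level. With function symbols s/1, t/1, the terms of depth ≤ k are the 2 constants together with each function applied to depth-≤(k−1) tuples, so N_k = 2 + N_{k-1} + N_{k-1}.
N_0 = 2
N_1 = 2 + 2 + 2 = 6
N_2 = 2 + 6 + 6 = 14
N_3 = 2 + 14 + 14 = 30
N_4 = 2 + 30 + 30 = 62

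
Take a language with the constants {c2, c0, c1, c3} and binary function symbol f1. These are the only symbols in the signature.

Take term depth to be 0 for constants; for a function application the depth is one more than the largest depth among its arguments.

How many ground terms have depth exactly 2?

Let N_k count ground terms of depth at most k. Each non-constant term of depth ≤ k is some function symbol applied to depth-≤(k−1) arguments, giving N_k = 4 + N_{k-1}^2.
N_0 = 4
N_1 = 4 + 4^2 = 20
N_2 = 4 + 20^2 = 404
Terms of depth exactly 2: N_2 − N_1 = 404 − 20 = 384.

384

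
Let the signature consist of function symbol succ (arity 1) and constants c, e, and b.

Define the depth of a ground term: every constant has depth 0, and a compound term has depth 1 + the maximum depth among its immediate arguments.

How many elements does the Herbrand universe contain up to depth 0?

3

Let N_k = |{terms of depth ≤ k}|. Then N_0 = 3 and N_k = 3 + N_{k-1} for k ≥ 1 (one summand per function symbol, arity giving the exponent).
N_0 = 3
Explicitly: c, e, b.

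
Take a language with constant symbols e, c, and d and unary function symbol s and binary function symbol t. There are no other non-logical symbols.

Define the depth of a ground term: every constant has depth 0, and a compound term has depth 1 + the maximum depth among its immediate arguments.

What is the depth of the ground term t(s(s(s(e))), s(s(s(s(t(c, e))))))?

depth(s(e)) = 1 + depth(e) = 1 + 0 = 1
depth(s(s(e))) = 1 + depth(s(e)) = 1 + 1 = 2
depth(s(s(s(e)))) = 1 + depth(s(s(e))) = 1 + 2 = 3
depth(t(c, e)) = 1 + max(0, 0) = 1
depth(s(t(c, e))) = 1 + depth(t(c, e)) = 1 + 1 = 2
depth(s(s(t(c, e)))) = 1 + depth(s(t(c, e))) = 1 + 2 = 3
depth(s(s(s(t(c, e))))) = 1 + depth(s(s(t(c, e)))) = 1 + 3 = 4
depth(s(s(s(s(t(c, e)))))) = 1 + depth(s(s(s(t(c, e))))) = 1 + 4 = 5
depth(t(s(s(s(e))), s(s(s(s(t(c, e))))))) = 1 + max(3, 5) = 6

6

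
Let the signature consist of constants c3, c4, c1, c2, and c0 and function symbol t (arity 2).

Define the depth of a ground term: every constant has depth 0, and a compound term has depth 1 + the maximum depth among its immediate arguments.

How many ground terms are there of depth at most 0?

Count level by level. With function symbols t/2, the terms of depth ≤ k are the 5 constants together with each function applied to depth-≤(k−1) tuples, so N_k = 5 + N_{k-1}^2.
N_0 = 5
Explicitly: c3, c4, c1, c2, c0.

5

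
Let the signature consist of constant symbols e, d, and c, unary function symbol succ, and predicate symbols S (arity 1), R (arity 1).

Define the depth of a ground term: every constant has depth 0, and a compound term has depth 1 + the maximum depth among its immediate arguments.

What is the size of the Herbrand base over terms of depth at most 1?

First count ground terms of depth ≤ 1.
Count level by level. With function symbols succ/1, the terms of depth ≤ k are the 3 constants together with each function applied to depth-≤(k−1) tuples, so N_k = 3 + N_{k-1}.
N_0 = 3
N_1 = 3 + 3 = 6
Explicitly: e, d, c, succ(e), succ(d), succ(c).
So |H| = 6.
Ground atoms are formed by filling each argument slot of a predicate with a term from H, so an r-ary predicate gives |H|^r atoms:
  S: 6;  R: 6
Total ground atoms: 6 + 6 = 12.

12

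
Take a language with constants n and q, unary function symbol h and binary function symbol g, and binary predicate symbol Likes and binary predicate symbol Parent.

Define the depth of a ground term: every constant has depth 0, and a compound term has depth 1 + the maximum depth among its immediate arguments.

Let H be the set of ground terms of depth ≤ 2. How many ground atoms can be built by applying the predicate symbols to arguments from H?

10952

First count ground terms of depth ≤ 2.
Let N_k = |{terms of depth ≤ k}|. Then N_0 = 2 and N_k = 2 + N_{k-1} + N_{k-1}^2 for k ≥ 1 (one summand per function symbol, arity giving the exponent).
N_0 = 2
N_1 = 2 + 2 + 2^2 = 8
N_2 = 2 + 8 + 8^2 = 74
So |H| = 74.
Ground atoms are formed by filling each argument slot of a predicate with a term from H, so an r-ary predicate gives |H|^r atoms:
  Likes: 74^2 = 5476;  Parent: 74^2 = 5476
Total ground atoms: 5476 + 5476 = 10952.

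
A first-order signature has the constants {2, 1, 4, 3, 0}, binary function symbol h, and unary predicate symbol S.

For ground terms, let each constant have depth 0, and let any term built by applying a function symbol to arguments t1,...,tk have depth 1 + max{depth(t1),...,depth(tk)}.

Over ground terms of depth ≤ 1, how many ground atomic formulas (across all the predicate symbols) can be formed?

First count ground terms of depth ≤ 1.
Let N_k count ground terms of depth at most k. Each non-constant term of depth ≤ k is some function symbol applied to depth-≤(k−1) arguments, giving N_k = 5 + N_{k-1}^2.
N_0 = 5
N_1 = 5 + 5^2 = 30
So |H| = 30.
For each predicate symbol, the number of ground atoms is |H| raised to its arity; summing:
  S: 30
Total ground atoms: 30.

30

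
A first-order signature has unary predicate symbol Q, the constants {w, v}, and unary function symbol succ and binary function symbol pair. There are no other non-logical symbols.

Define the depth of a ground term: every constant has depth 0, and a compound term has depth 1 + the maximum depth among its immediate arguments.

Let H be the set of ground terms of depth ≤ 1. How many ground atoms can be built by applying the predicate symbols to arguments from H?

8

First count ground terms of depth ≤ 1.
If N_k denotes the number of depth-≤k ground terms, the 2 constants give N_0 = 2, and each function symbol of arity r contributes N_{k-1}^r new terms at level k: N_k = 2 + N_{k-1} + N_{k-1}^2.
N_0 = 2
N_1 = 2 + 2 + 2^2 = 8
Explicitly: w, v, succ(w), succ(v), pair(w, w), pair(w, v), pair(v, w), pair(v, v).
So |H| = 8.
Ground atoms are formed by filling each argument slot of a predicate with a term from H, so an r-ary predicate gives |H|^r atoms:
  Q: 8
Total ground atoms: 8.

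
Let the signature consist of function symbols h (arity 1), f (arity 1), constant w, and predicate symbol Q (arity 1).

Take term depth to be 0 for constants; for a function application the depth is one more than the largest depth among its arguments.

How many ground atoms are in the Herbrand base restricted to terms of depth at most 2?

First count ground terms of depth ≤ 2.
If N_k denotes the number of depth-≤k ground terms, the 1 constant gives N_0 = 1, and each function symbol of arity r contributes N_{k-1}^r new terms at level k: N_k = 1 + N_{k-1} + N_{k-1}.
N_0 = 1
N_1 = 1 + 1 + 1 = 3
N_2 = 1 + 3 + 3 = 7
So |H| = 7.
A ground atom is a predicate applied to a tuple of terms from H, so the count is the sum over predicates of |H|^arity:
  Q: 7
Total ground atoms: 7.

7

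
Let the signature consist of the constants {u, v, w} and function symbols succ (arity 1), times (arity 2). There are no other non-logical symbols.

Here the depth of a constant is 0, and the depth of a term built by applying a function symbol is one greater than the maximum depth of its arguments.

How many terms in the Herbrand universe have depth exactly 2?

228

Let N_k count ground terms of depth at most k. Each non-constant term of depth ≤ k is some function symbol applied to depth-≤(k−1) arguments, giving N_k = 3 + N_{k-1} + N_{k-1}^2.
N_0 = 3
N_1 = 3 + 3 + 3^2 = 15
N_2 = 3 + 15 + 15^2 = 243
Terms of depth exactly 2: N_2 − N_1 = 243 − 15 = 228.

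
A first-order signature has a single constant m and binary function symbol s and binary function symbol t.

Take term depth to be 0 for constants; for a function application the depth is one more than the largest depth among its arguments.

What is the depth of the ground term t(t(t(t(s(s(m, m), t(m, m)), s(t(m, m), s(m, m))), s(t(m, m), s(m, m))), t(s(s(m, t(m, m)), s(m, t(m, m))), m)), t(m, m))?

depth(s(m, m)) = 1 + max(0, 0) = 1
depth(t(m, m)) = 1 + max(0, 0) = 1
depth(s(s(m, m), t(m, m))) = 1 + max(1, 1) = 2
depth(s(t(m, m), s(m, m))) = 1 + max(1, 1) = 2
depth(t(s(s(m, m), t(m, m)), s(t(m, m), s(m, m)))) = 1 + max(2, 2) = 3
depth(t(t(s(s(m, m), t(m, m)), s(t(m, m), s(m, m))), s(t(m, m), s(m, m)))) = 1 + max(3, 2) = 4
depth(s(m, t(m, m))) = 1 + max(0, 1) = 2
depth(s(s(m, t(m, m)), s(m, t(m, m)))) = 1 + max(2, 2) = 3
depth(t(s(s(m, t(m, m)), s(m, t(m, m))), m)) = 1 + max(3, 0) = 4
depth(t(t(t(s(s(m, m), t(m, m)), s(t(m, m), s(m, m))), s(t(m, m), s(m, m))), t(s(s(m, t(m, m)), s(m, t(m, m))), m))) = 1 + max(4, 4) = 5
depth(t(t(t(t(s(s(m, m), t(m, m)), s(t(m, m), s(m, m))), s(t(m, m), s(m, m))), t(s(s(m, t(m, m)), s(m, t(m, m))), m)), t(m, m))) = 1 + max(5, 1) = 6

6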